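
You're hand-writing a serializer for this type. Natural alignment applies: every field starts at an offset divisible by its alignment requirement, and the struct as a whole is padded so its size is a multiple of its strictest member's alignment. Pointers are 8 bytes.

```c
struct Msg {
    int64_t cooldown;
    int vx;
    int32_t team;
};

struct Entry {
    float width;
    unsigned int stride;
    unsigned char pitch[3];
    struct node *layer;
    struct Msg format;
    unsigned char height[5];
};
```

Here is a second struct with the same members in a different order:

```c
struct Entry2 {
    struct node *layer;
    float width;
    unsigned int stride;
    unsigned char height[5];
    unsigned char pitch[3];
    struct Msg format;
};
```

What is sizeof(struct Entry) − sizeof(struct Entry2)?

Msg: cooldown at 0 (size 8, align 8) → ends 8; vx at 8 (size 4, align 4) → ends 12; team at 12 (size 4, align 4) → ends 16; total 16 bytes, alignment 8
width at 0 (size 4, align 4) → ends 4
stride at 4 (size 4, align 4) → ends 8
pitch at 8 (size 3, align 1) → ends 11
pad 5 to align 8 for layer
layer at 16 (size 8, align 8) → ends 24
format at 24 (size 16, align 8) → ends 40
height at 40 (size 5, align 1) → ends 45
tail pad 3 to reach multiple of 8
total 48 bytes, alignment 8
— Entry2 —
layer at 0 (size 8, align 8) → ends 8
width at 8 (size 4, align 4) → ends 12
stride at 12 (size 4, align 4) → ends 16
height at 16 (size 5, align 1) → ends 21
pitch at 21 (size 3, align 1) → ends 24
format at 24 (size 16, align 8) → ends 40
total 40 bytes, alignment 8
48 − 40 = 8

8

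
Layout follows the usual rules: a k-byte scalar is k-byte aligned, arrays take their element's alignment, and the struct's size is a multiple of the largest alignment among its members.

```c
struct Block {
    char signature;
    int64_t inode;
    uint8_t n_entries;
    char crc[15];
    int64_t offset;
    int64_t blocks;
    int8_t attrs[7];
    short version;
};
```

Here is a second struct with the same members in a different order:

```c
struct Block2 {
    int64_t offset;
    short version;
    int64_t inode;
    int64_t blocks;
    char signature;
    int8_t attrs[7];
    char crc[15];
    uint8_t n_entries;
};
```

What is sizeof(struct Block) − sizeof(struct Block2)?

@0: signature [1B, align 1] → 1
+7 pad (align 8)
@8: inode [8B, align 8] → 16
@16: n_entries [1B, align 1] → 17
@17: crc [15B, align 1] → 32
@32: offset [8B, align 8] → 40
@40: blocks [8B, align 8] → 48
@48: attrs [7B, align 1] → 55
+1 pad (align 2)
@56: version [2B, align 2] → 58
+6 tail pad (align 8)
size 64, align 8
— Block2 —
@0: offset [8B, align 8] → 8
@8: version [2B, align 2] → 10
+6 pad (align 8)
@16: inode [8B, align 8] → 24
@24: blocks [8B, align 8] → 32
@32: signature [1B, align 1] → 33
@33: attrs [7B, align 1] → 40
@40: crc [15B, align 1] → 55
@55: n_entries [1B, align 1] → 56
size 56, align 8
64 − 56 = 8

8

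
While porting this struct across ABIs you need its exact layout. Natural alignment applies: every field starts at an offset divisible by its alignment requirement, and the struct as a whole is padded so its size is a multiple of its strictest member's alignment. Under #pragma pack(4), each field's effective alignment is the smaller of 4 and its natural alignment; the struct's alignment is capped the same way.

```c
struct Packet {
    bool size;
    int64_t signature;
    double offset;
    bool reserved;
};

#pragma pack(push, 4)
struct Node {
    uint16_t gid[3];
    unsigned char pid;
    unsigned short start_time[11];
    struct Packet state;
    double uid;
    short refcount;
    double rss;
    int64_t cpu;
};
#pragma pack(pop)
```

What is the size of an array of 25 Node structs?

2300

Packet: size at 0 (size 1, align 1) → ends 1; pad 7 to align 8 for signature; signature at 8 (size 8, align 8) → ends 16; offset at 16 (size 8, align 8) → ends 24; reserved at 24 (size 1, align 1) → ends 25; tail pad 7 to reach multiple of 8; total 32 bytes, alignment 8
gid at 0 (size 6, align 2) → ends 6
pid at 6 (size 1, align 1) → ends 7
pad 1 to align 2 for start_time
start_time at 8 (size 22, align 2) → ends 30
pad 2 to align 4 for state
state at 32 (size 32, align 4) → ends 64
uid at 64 (size 8, align 4) → ends 72
refcount at 72 (size 2, align 2) → ends 74
pad 2 to align 4 for rss
rss at 76 (size 8, align 4) → ends 84
cpu at 84 (size 8, align 4) → ends 92
total 92 bytes, alignment 4
array of 25: 25 × 92 = 2300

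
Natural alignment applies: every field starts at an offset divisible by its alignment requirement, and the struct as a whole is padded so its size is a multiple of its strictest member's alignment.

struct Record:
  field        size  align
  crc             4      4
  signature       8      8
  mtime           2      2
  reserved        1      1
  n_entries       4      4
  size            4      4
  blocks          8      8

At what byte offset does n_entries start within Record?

20

@0: crc [4B, align 4] → 4
+4 pad (align 8)
@8: signature [8B, align 8] → 16
@16: mtime [2B, align 2] → 18
@18: reserved [1B, align 1] → 19
+1 pad (align 4)
@20: n_entries [4B, align 4] → 24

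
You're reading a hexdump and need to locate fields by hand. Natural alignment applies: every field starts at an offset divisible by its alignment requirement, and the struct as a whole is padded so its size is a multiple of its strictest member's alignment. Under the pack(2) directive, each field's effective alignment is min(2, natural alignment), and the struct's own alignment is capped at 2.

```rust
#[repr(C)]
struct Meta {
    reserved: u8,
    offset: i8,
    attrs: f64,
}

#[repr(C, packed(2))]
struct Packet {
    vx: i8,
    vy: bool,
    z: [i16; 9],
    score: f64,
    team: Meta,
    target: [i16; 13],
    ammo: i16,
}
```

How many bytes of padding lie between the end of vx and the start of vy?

Meta: 0..1  reserved  (1B, 1-aligned); 1..2  offset  (1B, 1-aligned); 2..8  -- padding (6B); 8..16  attrs  (8B, 8-aligned); sizeof = 16, alignof = 8
0..1  vx  (1B, 1-aligned)
1..2  vy  (1B, 1-aligned)

0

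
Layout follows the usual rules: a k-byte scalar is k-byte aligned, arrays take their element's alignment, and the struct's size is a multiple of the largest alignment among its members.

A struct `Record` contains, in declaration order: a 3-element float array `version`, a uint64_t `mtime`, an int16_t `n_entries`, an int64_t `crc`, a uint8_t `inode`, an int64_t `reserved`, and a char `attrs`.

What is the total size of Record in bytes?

64

@0: version [12B, align 4] → 12
+4 pad (align 8)
@16: mtime [8B, align 8] → 24
@24: n_entries [2B, align 2] → 26
+6 pad (align 8)
@32: crc [8B, align 8] → 40
@40: inode [1B, align 1] → 41
+7 pad (align 8)
@48: reserved [8B, align 8] → 56
@56: attrs [1B, align 1] → 57
+7 tail pad (align 8)
size 64, align 8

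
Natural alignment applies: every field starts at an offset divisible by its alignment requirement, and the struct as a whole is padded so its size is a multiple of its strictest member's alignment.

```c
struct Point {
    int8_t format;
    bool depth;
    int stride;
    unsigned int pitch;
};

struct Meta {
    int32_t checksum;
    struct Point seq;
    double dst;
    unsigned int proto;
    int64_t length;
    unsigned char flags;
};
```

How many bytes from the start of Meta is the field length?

Point: @0: format [1B, align 1] → 1; @1: depth [1B, align 1] → 2; +2 pad (align 4); @4: stride [4B, align 4] → 8; @8: pitch [4B, align 4] → 12; size 12, align 4
@0: checksum [4B, align 4] → 4
@4: seq [12B, align 4] → 16
@16: dst [8B, align 8] → 24
@24: proto [4B, align 4] → 28
+4 pad (align 8)
@32: length [8B, align 8] → 40

32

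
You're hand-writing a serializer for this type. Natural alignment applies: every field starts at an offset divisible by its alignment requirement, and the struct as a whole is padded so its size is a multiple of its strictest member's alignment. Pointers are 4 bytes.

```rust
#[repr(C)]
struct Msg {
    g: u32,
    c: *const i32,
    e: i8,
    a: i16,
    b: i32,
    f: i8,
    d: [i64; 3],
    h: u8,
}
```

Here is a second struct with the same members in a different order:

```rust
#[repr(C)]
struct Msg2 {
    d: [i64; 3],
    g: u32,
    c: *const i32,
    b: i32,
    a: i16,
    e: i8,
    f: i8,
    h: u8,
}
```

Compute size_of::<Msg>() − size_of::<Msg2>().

0..4  g  (4B, 4-aligned)
4..8  c  (4B, 4-aligned)
8..9  e  (1B, 1-aligned)
9..10  -- padding (1B)
10..12  a  (2B, 2-aligned)
12..16  b  (4B, 4-aligned)
16..17  f  (1B, 1-aligned)
17..24  -- padding (7B)
24..48  d  (24B, 8-aligned)
48..49  h  (1B, 1-aligned)
49..56  -- tail padding (7B)
sizeof = 56, alignof = 8
— Msg2 —
0..24  d  (24B, 8-aligned)
24..28  g  (4B, 4-aligned)
28..32  c  (4B, 4-aligned)
32..36  b  (4B, 4-aligned)
36..38  a  (2B, 2-aligned)
38..39  e  (1B, 1-aligned)
39..40  f  (1B, 1-aligned)
40..41  h  (1B, 1-aligned)
41..48  -- tail padding (7B)
sizeof = 48, alignof = 8
56 − 48 = 8

8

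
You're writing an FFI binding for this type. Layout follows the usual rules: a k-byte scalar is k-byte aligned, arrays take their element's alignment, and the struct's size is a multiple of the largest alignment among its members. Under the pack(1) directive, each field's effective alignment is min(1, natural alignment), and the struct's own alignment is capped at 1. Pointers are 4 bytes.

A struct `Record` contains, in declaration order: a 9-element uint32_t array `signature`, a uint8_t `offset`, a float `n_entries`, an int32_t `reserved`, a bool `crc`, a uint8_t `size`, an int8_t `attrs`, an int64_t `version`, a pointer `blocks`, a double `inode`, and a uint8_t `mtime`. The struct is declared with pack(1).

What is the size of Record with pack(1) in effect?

@0: signature [36B, align 1] → 36
@36: offset [1B, align 1] → 37
@37: n_entries [4B, align 1] → 41
@41: reserved [4B, align 1] → 45
@45: crc [1B, align 1] → 46
@46: size [1B, align 1] → 47
@47: attrs [1B, align 1] → 48
@48: version [8B, align 1] → 56
@56: blocks [4B, align 1] → 60
@60: inode [8B, align 1] → 68
@68: mtime [1B, align 1] → 69
size 69, align 1

69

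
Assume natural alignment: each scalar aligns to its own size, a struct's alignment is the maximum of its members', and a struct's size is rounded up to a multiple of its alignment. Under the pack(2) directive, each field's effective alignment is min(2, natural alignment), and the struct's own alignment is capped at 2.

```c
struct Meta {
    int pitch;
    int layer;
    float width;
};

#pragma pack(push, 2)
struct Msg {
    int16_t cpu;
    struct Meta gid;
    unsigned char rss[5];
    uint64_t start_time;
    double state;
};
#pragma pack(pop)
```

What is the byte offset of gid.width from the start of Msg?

10

Meta: @0: pitch [4B, align 4] → 4; @4: layer [4B, align 4] → 8; @8: width [4B, align 4] → 12; size 12, align 4
@0: cpu [2B, align 2] → 2
@2: gid [12B, align 2] → 14
within Meta: width at 8
2 + 8 = 10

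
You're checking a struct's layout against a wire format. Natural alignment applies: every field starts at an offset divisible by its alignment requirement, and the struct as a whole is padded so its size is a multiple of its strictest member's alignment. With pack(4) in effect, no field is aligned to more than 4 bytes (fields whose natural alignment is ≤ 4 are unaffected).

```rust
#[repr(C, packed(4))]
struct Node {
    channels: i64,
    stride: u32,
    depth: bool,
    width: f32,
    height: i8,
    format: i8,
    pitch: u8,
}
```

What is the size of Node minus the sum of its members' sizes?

4

channels at 0 (size 8, align 4) → ends 8
stride at 8 (size 4, align 4) → ends 12
depth at 12 (size 1, align 1) → ends 13
pad 3 to align 4 for width
width at 16 (size 4, align 4) → ends 20
height at 20 (size 1, align 1) → ends 21
format at 21 (size 1, align 1) → ends 22
pitch at 22 (size 1, align 1) → ends 23
tail pad 1 to reach multiple of 4
total 24 bytes, alignment 4
data bytes 20, size 24 → padding 4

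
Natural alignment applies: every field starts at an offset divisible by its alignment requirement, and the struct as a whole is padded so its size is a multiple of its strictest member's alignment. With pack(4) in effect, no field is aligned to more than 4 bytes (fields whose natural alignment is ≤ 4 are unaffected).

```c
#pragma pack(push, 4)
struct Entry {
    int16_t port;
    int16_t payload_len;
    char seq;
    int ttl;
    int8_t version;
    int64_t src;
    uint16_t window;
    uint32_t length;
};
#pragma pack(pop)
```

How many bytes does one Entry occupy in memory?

32

port at 0 (size 2, align 2) → ends 2
payload_len at 2 (size 2, align 2) → ends 4
seq at 4 (size 1, align 1) → ends 5
pad 3 to align 4 for ttl
ttl at 8 (size 4, align 4) → ends 12
version at 12 (size 1, align 1) → ends 13
pad 3 to align 4 for src
src at 16 (size 8, align 4) → ends 24
window at 24 (size 2, align 2) → ends 26
pad 2 to align 4 for length
length at 28 (size 4, align 4) → ends 32
total 32 bytes, alignment 4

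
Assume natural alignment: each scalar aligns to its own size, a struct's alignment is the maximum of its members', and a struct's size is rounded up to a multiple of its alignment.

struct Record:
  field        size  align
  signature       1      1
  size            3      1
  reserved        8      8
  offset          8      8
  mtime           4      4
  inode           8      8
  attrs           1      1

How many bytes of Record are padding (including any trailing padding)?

0..1  signature  (1B, 1-aligned)
1..4  size  (3B, 1-aligned)
4..8  -- padding (4B)
8..16  reserved  (8B, 8-aligned)
16..24  offset  (8B, 8-aligned)
24..28  mtime  (4B, 4-aligned)
28..32  -- padding (4B)
32..40  inode  (8B, 8-aligned)
40..41  attrs  (1B, 1-aligned)
41..48  -- tail padding (7B)
sizeof = 48, alignof = 8
data bytes 33, size 48 → padding 15

15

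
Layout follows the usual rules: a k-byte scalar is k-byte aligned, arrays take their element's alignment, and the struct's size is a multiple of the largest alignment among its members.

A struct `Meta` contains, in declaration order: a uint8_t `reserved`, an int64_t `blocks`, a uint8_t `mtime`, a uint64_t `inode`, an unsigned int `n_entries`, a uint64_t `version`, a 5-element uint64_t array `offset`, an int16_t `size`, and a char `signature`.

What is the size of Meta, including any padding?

reserved at 0 (size 1, align 1) → ends 1
pad 7 to align 8 for blocks
blocks at 8 (size 8, align 8) → ends 16
mtime at 16 (size 1, align 1) → ends 17
pad 7 to align 8 for inode
inode at 24 (size 8, align 8) → ends 32
n_entries at 32 (size 4, align 4) → ends 36
pad 4 to align 8 for version
version at 40 (size 8, align 8) → ends 48
offset at 48 (size 40, align 8) → ends 88
size at 88 (size 2, align 2) → ends 90
signature at 90 (size 1, align 1) → ends 91
tail pad 5 to reach multiple of 8
total 96 bytes, alignment 8

96 bytes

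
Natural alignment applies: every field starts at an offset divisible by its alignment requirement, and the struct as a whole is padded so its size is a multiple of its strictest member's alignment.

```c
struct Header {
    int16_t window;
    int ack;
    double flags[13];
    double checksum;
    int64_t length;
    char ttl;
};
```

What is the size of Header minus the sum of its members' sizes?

@0: window [2B, align 2] → 2
+2 pad (align 4)
@4: ack [4B, align 4] → 8
@8: flags [104B, align 8] → 112
@112: checksum [8B, align 8] → 120
@120: length [8B, align 8] → 128
@128: ttl [1B, align 1] → 129
+7 tail pad (align 8)
size 136, align 8
data bytes 127, size 136 → padding 9

9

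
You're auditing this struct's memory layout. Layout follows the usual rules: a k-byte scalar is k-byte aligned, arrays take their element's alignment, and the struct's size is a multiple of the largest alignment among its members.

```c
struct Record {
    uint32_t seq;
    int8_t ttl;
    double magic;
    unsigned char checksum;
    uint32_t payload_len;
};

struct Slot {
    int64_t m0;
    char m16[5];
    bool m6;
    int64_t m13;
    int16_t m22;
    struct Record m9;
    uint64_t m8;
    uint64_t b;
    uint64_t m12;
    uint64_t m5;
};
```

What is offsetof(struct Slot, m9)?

Record: @0: seq [4B, align 4] → 4; @4: ttl [1B, align 1] → 5; +3 pad (align 8); @8: magic [8B, align 8] → 16; @16: checksum [1B, align 1] → 17; +3 pad (align 4); @20: payload_len [4B, align 4] → 24; size 24, align 8
@0: m0 [8B, align 8] → 8
@8: m16 [5B, align 1] → 13
@13: m6 [1B, align 1] → 14
+2 pad (align 8)
@16: m13 [8B, align 8] → 24
@24: m22 [2B, align 2] → 26
+6 pad (align 8)
@32: m9 [24B, align 8] → 56

32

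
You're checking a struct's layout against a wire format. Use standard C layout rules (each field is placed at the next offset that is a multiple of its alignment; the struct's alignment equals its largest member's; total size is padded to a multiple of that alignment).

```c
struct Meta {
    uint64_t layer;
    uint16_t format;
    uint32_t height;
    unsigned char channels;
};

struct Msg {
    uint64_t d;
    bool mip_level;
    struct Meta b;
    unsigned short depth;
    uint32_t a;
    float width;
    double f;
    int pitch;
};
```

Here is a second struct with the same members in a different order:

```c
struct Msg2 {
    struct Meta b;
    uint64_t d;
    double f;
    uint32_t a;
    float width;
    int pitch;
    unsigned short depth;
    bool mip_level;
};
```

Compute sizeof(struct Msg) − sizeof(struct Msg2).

Meta: layer at 0 (size 8, align 8) → ends 8; format at 8 (size 2, align 2) → ends 10; pad 2 to align 4 for height; height at 12 (size 4, align 4) → ends 16; channels at 16 (size 1, align 1) → ends 17; tail pad 7 to reach multiple of 8; total 24 bytes, alignment 8
d at 0 (size 8, align 8) → ends 8
mip_level at 8 (size 1, align 1) → ends 9
pad 7 to align 8 for b
b at 16 (size 24, align 8) → ends 40
depth at 40 (size 2, align 2) → ends 42
pad 2 to align 4 for a
a at 44 (size 4, align 4) → ends 48
width at 48 (size 4, align 4) → ends 52
pad 4 to align 8 for f
f at 56 (size 8, align 8) → ends 64
pitch at 64 (size 4, align 4) → ends 68
tail pad 4 to reach multiple of 8
total 72 bytes, alignment 8
— Msg2 —
b at 0 (size 24, align 8) → ends 24
d at 24 (size 8, align 8) → ends 32
f at 32 (size 8, align 8) → ends 40
a at 40 (size 4, align 4) → ends 44
width at 44 (size 4, align 4) → ends 48
pitch at 48 (size 4, align 4) → ends 52
depth at 52 (size 2, align 2) → ends 54
mip_level at 54 (size 1, align 1) → ends 55
tail pad 1 to reach multiple of 8
total 56 bytes, alignment 8
72 − 56 = 16

16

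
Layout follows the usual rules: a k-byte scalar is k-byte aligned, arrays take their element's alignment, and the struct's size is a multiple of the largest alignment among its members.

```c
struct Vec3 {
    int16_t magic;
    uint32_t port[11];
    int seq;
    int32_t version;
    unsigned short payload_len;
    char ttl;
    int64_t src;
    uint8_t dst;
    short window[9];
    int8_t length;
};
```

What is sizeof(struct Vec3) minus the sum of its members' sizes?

0..2  magic  (2B, 2-aligned)
2..4  -- padding (2B)
4..48  port  (44B, 4-aligned)
48..52  seq  (4B, 4-aligned)
52..56  version  (4B, 4-aligned)
56..58  payload_len  (2B, 2-aligned)
58..59  ttl  (1B, 1-aligned)
59..64  -- padding (5B)
64..72  src  (8B, 8-aligned)
72..73  dst  (1B, 1-aligned)
73..74  -- padding (1B)
74..92  window  (18B, 2-aligned)
92..93  length  (1B, 1-aligned)
93..96  -- tail padding (3B)
sizeof = 96, alignof = 8
data bytes 85, size 96 → padding 11

11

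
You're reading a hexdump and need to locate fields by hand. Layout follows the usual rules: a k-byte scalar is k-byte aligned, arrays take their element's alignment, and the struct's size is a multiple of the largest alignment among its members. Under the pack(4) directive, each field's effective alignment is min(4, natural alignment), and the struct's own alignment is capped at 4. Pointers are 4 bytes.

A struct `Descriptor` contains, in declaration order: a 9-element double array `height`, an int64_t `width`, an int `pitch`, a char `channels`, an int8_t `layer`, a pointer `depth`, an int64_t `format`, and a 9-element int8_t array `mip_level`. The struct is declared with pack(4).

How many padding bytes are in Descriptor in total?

height at 0 (size 72, align 4) → ends 72
width at 72 (size 8, align 4) → ends 80
pitch at 80 (size 4, align 4) → ends 84
channels at 84 (size 1, align 1) → ends 85
layer at 85 (size 1, align 1) → ends 86
pad 2 to align 4 for depth
depth at 88 (size 4, align 4) → ends 92
format at 92 (size 8, align 4) → ends 100
mip_level at 100 (size 9, align 1) → ends 109
tail pad 3 to reach multiple of 4
total 112 bytes, alignment 4
data bytes 107, size 112 → padding 5

5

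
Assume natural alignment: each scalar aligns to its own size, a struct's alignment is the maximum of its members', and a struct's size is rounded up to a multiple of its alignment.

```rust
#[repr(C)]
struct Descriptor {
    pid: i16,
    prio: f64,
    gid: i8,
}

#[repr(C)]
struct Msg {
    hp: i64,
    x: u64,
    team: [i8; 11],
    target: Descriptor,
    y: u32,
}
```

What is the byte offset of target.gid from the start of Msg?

48

Descriptor: @0: pid [2B, align 2] → 2; +6 pad (align 8); @8: prio [8B, align 8] → 16; @16: gid [1B, align 1] → 17; +7 tail pad (align 8); size 24, align 8
@0: hp [8B, align 8] → 8
@8: x [8B, align 8] → 16
@16: team [11B, align 1] → 27
+5 pad (align 8)
@32: target [24B, align 8] → 56
within Descriptor: gid at 16
32 + 16 = 48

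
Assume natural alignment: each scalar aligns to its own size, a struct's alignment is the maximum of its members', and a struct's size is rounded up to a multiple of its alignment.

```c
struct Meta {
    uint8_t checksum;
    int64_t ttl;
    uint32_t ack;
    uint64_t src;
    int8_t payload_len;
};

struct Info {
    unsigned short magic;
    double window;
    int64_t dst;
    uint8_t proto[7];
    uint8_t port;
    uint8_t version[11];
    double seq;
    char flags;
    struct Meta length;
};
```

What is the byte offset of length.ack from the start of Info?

Meta: @0: checksum [1B, align 1] → 1; +7 pad (align 8); @8: ttl [8B, align 8] → 16; @16: ack [4B, align 4] → 20; +4 pad (align 8); @24: src [8B, align 8] → 32; @32: payload_len [1B, align 1] → 33; +7 tail pad (align 8); size 40, align 8
@0: magic [2B, align 2] → 2
+6 pad (align 8)
@8: window [8B, align 8] → 16
@16: dst [8B, align 8] → 24
@24: proto [7B, align 1] → 31
@31: port [1B, align 1] → 32
@32: version [11B, align 1] → 43
+5 pad (align 8)
@48: seq [8B, align 8] → 56
@56: flags [1B, align 1] → 57
+7 pad (align 8)
@64: length [40B, align 8] → 104
within Meta: ack at 16
64 + 16 = 80

80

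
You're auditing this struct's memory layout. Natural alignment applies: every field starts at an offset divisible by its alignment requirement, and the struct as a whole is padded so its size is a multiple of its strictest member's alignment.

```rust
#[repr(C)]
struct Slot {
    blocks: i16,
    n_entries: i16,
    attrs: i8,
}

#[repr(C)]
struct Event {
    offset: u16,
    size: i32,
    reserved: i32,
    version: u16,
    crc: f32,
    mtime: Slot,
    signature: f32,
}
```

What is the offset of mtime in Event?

20

Slot: blocks at 0 (size 2, align 2) → ends 2; n_entries at 2 (size 2, align 2) → ends 4; attrs at 4 (size 1, align 1) → ends 5; tail pad 1 to reach multiple of 2; total 6 bytes, alignment 2
offset at 0 (size 2, align 2) → ends 2
pad 2 to align 4 for size
size at 4 (size 4, align 4) → ends 8
reserved at 8 (size 4, align 4) → ends 12
version at 12 (size 2, align 2) → ends 14
pad 2 to align 4 for crc
crc at 16 (size 4, align 4) → ends 20
mtime at 20 (size 6, align 2) → ends 26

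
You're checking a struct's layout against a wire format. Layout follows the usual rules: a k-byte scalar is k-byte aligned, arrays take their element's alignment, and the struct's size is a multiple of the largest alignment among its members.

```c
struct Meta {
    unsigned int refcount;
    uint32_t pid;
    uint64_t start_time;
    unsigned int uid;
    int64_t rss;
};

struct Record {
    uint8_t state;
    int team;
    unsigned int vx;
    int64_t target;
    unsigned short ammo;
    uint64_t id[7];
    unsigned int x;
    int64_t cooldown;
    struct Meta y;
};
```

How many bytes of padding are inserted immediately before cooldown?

4

Meta: @0: refcount [4B, align 4] → 4; @4: pid [4B, align 4] → 8; @8: start_time [8B, align 8] → 16; @16: uid [4B, align 4] → 20; +4 pad (align 8); @24: rss [8B, align 8] → 32; size 32, align 8
@0: state [1B, align 1] → 1
+3 pad (align 4)
@4: team [4B, align 4] → 8
@8: vx [4B, align 4] → 12
+4 pad (align 8)
@16: target [8B, align 8] → 24
@24: ammo [2B, align 2] → 26
+6 pad (align 8)
@32: id [56B, align 8] → 88
@88: x [4B, align 4] → 92
+4 pad (align 8)
@96: cooldown [8B, align 8] → 104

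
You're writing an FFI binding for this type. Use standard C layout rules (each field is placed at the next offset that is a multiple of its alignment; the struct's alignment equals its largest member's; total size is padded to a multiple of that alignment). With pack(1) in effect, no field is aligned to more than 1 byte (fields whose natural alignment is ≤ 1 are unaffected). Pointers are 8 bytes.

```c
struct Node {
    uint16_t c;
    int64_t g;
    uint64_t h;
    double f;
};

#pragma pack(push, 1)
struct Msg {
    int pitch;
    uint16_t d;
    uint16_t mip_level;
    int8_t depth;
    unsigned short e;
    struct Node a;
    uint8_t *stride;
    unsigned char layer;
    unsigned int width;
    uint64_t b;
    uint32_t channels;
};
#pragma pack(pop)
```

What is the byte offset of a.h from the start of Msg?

27

Node: c at 0 (size 2, align 2) → ends 2; pad 6 to align 8 for g; g at 8 (size 8, align 8) → ends 16; h at 16 (size 8, align 8) → ends 24; f at 24 (size 8, align 8) → ends 32; total 32 bytes, alignment 8
pitch at 0 (size 4, align 1) → ends 4
d at 4 (size 2, align 1) → ends 6
mip_level at 6 (size 2, align 1) → ends 8
depth at 8 (size 1, align 1) → ends 9
e at 9 (size 2, align 1) → ends 11
a at 11 (size 32, align 1) → ends 43
within Node: h at 16
11 + 16 = 27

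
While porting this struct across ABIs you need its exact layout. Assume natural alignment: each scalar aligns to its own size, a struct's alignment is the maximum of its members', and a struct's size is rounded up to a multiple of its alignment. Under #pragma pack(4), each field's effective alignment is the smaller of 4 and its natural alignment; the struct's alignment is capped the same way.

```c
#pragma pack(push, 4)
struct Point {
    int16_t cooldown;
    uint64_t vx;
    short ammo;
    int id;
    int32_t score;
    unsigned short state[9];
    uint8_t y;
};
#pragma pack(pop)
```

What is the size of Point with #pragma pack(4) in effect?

0..2  cooldown  (2B, 2-aligned)
2..4  -- padding (2B)
4..12  vx  (8B, 4-aligned)
12..14  ammo  (2B, 2-aligned)
14..16  -- padding (2B)
16..20  id  (4B, 4-aligned)
20..24  score  (4B, 4-aligned)
24..42  state  (18B, 2-aligned)
42..43  y  (1B, 1-aligned)
43..44  -- tail padding (1B)
sizeof = 44, alignof = 4

44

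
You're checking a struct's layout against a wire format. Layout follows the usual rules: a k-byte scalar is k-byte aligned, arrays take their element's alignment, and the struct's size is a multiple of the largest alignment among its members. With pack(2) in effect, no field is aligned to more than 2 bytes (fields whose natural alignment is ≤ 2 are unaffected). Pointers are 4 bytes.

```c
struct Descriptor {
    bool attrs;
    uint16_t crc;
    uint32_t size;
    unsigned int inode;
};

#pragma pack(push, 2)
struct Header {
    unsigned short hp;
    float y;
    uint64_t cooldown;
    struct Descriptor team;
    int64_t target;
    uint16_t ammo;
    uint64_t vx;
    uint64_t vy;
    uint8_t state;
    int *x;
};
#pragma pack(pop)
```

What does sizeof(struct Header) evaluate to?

Descriptor: attrs at 0 (size 1, align 1) → ends 1; pad 1 to align 2 for crc; crc at 2 (size 2, align 2) → ends 4; size at 4 (size 4, align 4) → ends 8; inode at 8 (size 4, align 4) → ends 12; total 12 bytes, alignment 4
hp at 0 (size 2, align 2) → ends 2
y at 2 (size 4, align 2) → ends 6
cooldown at 6 (size 8, align 2) → ends 14
team at 14 (size 12, align 2) → ends 26
target at 26 (size 8, align 2) → ends 34
ammo at 34 (size 2, align 2) → ends 36
vx at 36 (size 8, align 2) → ends 44
vy at 44 (size 8, align 2) → ends 52
state at 52 (size 1, align 1) → ends 53
pad 1 to align 2 for x
x at 54 (size 4, align 2) → ends 58
total 58 bytes, alignment 2

58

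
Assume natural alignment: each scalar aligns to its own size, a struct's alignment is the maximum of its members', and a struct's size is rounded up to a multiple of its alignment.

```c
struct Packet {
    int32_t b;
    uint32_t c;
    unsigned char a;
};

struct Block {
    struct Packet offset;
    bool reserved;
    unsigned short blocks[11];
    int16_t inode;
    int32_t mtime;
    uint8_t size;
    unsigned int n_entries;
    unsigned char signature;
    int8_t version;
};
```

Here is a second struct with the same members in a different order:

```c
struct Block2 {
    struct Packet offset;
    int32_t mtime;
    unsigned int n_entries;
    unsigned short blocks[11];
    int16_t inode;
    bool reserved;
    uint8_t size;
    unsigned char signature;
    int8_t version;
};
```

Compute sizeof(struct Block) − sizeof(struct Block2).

8

Packet: 0..4  b  (4B, 4-aligned); 4..8  c  (4B, 4-aligned); 8..9  a  (1B, 1-aligned); 9..12  -- tail padding (3B); sizeof = 12, alignof = 4
0..12  offset  (12B, 4-aligned)
12..13  reserved  (1B, 1-aligned)
13..14  -- padding (1B)
14..36  blocks  (22B, 2-aligned)
36..38  inode  (2B, 2-aligned)
38..40  -- padding (2B)
40..44  mtime  (4B, 4-aligned)
44..45  size  (1B, 1-aligned)
45..48  -- padding (3B)
48..52  n_entries  (4B, 4-aligned)
52..53  signature  (1B, 1-aligned)
53..54  version  (1B, 1-aligned)
54..56  -- tail padding (2B)
sizeof = 56, alignof = 4
— Block2 —
0..12  offset  (12B, 4-aligned)
12..16  mtime  (4B, 4-aligned)
16..20  n_entries  (4B, 4-aligned)
20..42  blocks  (22B, 2-aligned)
42..44  inode  (2B, 2-aligned)
44..45  reserved  (1B, 1-aligned)
45..46  size  (1B, 1-aligned)
46..47  signature  (1B, 1-aligned)
47..48  version  (1B, 1-aligned)
sizeof = 48, alignof = 4
56 − 48 = 8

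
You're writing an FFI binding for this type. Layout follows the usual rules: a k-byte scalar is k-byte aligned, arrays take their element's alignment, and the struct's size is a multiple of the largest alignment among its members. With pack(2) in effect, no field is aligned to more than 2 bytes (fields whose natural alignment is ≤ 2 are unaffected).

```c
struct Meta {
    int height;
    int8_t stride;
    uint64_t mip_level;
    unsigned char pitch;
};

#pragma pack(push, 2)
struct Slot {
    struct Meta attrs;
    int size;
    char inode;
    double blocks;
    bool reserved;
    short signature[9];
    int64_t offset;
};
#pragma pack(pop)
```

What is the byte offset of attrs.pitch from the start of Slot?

16

Meta: height at 0 (size 4, align 4) → ends 4; stride at 4 (size 1, align 1) → ends 5; pad 3 to align 8 for mip_level; mip_level at 8 (size 8, align 8) → ends 16; pitch at 16 (size 1, align 1) → ends 17; tail pad 7 to reach multiple of 8; total 24 bytes, alignment 8
attrs at 0 (size 24, align 2) → ends 24
within Meta: pitch at 16
0 + 16 = 16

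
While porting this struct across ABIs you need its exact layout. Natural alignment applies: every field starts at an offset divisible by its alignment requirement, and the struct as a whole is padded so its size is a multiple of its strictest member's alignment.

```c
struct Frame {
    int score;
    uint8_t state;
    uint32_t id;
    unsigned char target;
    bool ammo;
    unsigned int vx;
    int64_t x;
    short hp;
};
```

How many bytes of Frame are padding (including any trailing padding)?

15

@0: score [4B, align 4] → 4
@4: state [1B, align 1] → 5
+3 pad (align 4)
@8: id [4B, align 4] → 12
@12: target [1B, align 1] → 13
@13: ammo [1B, align 1] → 14
+2 pad (align 4)
@16: vx [4B, align 4] → 20
+4 pad (align 8)
@24: x [8B, align 8] → 32
@32: hp [2B, align 2] → 34
+6 tail pad (align 8)
size 40, align 8
data bytes 25, size 40 → padding 15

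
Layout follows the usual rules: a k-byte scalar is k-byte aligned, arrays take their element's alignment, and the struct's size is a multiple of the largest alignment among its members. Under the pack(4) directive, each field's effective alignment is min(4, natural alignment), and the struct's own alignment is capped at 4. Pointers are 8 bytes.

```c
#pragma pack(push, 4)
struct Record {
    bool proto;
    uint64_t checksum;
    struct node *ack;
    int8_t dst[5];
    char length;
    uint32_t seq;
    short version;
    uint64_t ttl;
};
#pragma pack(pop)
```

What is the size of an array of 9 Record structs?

396

proto at 0 (size 1, align 1) → ends 1
pad 3 to align 4 for checksum
checksum at 4 (size 8, align 4) → ends 12
ack at 12 (size 8, align 4) → ends 20
dst at 20 (size 5, align 1) → ends 25
length at 25 (size 1, align 1) → ends 26
pad 2 to align 4 for seq
seq at 28 (size 4, align 4) → ends 32
version at 32 (size 2, align 2) → ends 34
pad 2 to align 4 for ttl
ttl at 36 (size 8, align 4) → ends 44
total 44 bytes, alignment 4
array of 9: 9 × 44 = 396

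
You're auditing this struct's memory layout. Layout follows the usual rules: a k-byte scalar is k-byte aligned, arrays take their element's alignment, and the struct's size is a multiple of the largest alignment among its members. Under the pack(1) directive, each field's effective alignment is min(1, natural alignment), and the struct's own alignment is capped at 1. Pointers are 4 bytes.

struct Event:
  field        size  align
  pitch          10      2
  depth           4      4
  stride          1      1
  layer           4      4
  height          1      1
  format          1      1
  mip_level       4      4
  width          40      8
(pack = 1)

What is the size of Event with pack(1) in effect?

65

0..10  pitch  (10B, 1-aligned)
10..14  depth  (4B, 1-aligned)
14..15  stride  (1B, 1-aligned)
15..19  layer  (4B, 1-aligned)
19..20  height  (1B, 1-aligned)
20..21  format  (1B, 1-aligned)
21..25  mip_level  (4B, 1-aligned)
25..65  width  (40B, 1-aligned)
sizeof = 65, alignof = 1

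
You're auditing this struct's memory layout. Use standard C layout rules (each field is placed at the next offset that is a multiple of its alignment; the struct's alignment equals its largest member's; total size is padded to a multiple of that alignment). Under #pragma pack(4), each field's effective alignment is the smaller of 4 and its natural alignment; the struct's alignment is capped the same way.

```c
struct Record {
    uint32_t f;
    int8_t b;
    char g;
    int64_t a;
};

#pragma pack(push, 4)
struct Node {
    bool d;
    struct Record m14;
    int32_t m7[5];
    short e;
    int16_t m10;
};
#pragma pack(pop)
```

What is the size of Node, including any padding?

44

Record: @0: f [4B, align 4] → 4; @4: b [1B, align 1] → 5; @5: g [1B, align 1] → 6; +2 pad (align 8); @8: a [8B, align 8] → 16; size 16, align 8
@0: d [1B, align 1] → 1
+3 pad (align 4)
@4: m14 [16B, align 4] → 20
@20: m7 [20B, align 4] → 40
@40: e [2B, align 2] → 42
@42: m10 [2B, align 2] → 44
size 44, align 4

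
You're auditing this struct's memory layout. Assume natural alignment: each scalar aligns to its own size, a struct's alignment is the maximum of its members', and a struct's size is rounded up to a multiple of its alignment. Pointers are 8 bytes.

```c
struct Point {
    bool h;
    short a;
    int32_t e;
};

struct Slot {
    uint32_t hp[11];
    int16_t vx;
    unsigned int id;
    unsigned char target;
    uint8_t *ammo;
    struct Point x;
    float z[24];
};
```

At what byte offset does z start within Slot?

72

Point: h at 0 (size 1, align 1) → ends 1; pad 1 to align 2 for a; a at 2 (size 2, align 2) → ends 4; e at 4 (size 4, align 4) → ends 8; total 8 bytes, alignment 4
hp at 0 (size 44, align 4) → ends 44
vx at 44 (size 2, align 2) → ends 46
pad 2 to align 4 for id
id at 48 (size 4, align 4) → ends 52
target at 52 (size 1, align 1) → ends 53
pad 3 to align 8 for ammo
ammo at 56 (size 8, align 8) → ends 64
x at 64 (size 8, align 4) → ends 72
z at 72 (size 96, align 4) → ends 168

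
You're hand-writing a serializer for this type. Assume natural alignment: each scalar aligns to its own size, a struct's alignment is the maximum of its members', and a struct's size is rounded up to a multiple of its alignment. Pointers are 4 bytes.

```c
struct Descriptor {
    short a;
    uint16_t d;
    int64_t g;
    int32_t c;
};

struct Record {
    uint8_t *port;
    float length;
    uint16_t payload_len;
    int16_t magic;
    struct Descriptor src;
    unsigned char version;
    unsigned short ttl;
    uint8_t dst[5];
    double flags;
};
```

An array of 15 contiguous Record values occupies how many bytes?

960

Descriptor: @0: a [2B, align 2] → 2; @2: d [2B, align 2] → 4; +4 pad (align 8); @8: g [8B, align 8] → 16; @16: c [4B, align 4] → 20; +4 tail pad (align 8); size 24, align 8
@0: port [4B, align 4] → 4
@4: length [4B, align 4] → 8
@8: payload_len [2B, align 2] → 10
@10: magic [2B, align 2] → 12
+4 pad (align 8)
@16: src [24B, align 8] → 40
@40: version [1B, align 1] → 41
+1 pad (align 2)
@42: ttl [2B, align 2] → 44
@44: dst [5B, align 1] → 49
+7 pad (align 8)
@56: flags [8B, align 8] → 64
size 64, align 8
array of 15: 15 × 64 = 960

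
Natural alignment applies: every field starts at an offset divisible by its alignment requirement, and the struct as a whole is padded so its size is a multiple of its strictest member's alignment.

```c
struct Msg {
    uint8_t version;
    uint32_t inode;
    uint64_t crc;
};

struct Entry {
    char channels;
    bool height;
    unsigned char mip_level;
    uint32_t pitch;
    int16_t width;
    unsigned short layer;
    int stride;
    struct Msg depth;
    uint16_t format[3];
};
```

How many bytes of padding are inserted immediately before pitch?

1

Msg: 0..1  version  (1B, 1-aligned); 1..4  -- padding (3B); 4..8  inode  (4B, 4-aligned); 8..16  crc  (8B, 8-aligned); sizeof = 16, alignof = 8
0..1  channels  (1B, 1-aligned)
1..2  height  (1B, 1-aligned)
2..3  mip_level  (1B, 1-aligned)
3..4  -- padding (1B)
4..8  pitch  (4B, 4-aligned)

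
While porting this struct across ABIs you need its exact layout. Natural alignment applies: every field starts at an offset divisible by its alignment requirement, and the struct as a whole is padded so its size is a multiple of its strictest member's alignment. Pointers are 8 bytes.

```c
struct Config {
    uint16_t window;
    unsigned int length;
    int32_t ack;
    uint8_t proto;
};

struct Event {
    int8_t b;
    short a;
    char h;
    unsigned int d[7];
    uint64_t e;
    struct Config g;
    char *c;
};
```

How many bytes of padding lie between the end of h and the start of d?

Config: @0: window [2B, align 2] → 2; +2 pad (align 4); @4: length [4B, align 4] → 8; @8: ack [4B, align 4] → 12; @12: proto [1B, align 1] → 13; +3 tail pad (align 4); size 16, align 4
@0: b [1B, align 1] → 1
+1 pad (align 2)
@2: a [2B, align 2] → 4
@4: h [1B, align 1] → 5
+3 pad (align 4)
@8: d [28B, align 4] → 36

3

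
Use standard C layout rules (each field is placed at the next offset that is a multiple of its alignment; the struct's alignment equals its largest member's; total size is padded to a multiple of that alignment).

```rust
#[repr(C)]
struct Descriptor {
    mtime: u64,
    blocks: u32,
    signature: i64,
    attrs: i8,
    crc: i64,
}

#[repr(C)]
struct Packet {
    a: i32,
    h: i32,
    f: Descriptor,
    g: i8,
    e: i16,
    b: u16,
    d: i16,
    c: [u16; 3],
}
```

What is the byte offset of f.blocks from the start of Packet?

16

Descriptor: @0: mtime [8B, align 8] → 8; @8: blocks [4B, align 4] → 12; +4 pad (align 8); @16: signature [8B, align 8] → 24; @24: attrs [1B, align 1] → 25; +7 pad (align 8); @32: crc [8B, align 8] → 40; size 40, align 8
@0: a [4B, align 4] → 4
@4: h [4B, align 4] → 8
@8: f [40B, align 8] → 48
within Descriptor: blocks at 8
8 + 8 = 16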